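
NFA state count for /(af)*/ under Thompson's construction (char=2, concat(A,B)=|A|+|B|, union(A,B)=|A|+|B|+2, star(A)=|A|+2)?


Syntax tree has 2 char leaf(s), 0 union(s), 1 star(s)
chars contribute 2×2 = 4; each union adds +2; each star adds +2
Total: 4 + 0 + 2 = 6 states


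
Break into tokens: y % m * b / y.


Scan left to right, longest-match per lexeme
Tokens: ID(y), OP(%), ID(m), OP(*), ID(b), OP(/), ID(y)


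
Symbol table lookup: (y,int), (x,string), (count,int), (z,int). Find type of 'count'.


Lookup 'count' → type int


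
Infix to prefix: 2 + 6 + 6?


left-to-right (same/higher precedence on left): tree is (+ (+ 2 6) 6)
Prefix: + + 2 6 6


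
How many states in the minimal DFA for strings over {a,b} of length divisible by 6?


Track length mod 6: states 0..5, accept at 0
Minimal DFA: 6 states


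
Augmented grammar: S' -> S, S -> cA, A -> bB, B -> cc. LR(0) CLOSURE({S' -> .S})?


Start: S' -> .S
For each item with dot before a nonterminal B, add B -> .γ for every B-production
Closure: [S' -> .S, S -> .cA]


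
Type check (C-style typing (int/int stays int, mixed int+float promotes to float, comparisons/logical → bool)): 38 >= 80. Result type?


Operand types: int >= int
Rule: comparison yields bool
Result type: bool


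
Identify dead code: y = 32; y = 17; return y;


first assignment to y is overwritten before any read
Dead: 'y = 32'


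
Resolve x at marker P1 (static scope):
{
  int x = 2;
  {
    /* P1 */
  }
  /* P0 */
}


P1's block does not declare x; resolves to the enclosing declaration at depth 0
x = 2


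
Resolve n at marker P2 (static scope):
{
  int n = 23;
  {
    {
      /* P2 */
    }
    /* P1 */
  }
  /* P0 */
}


P2's block does not declare n; resolves to the enclosing declaration at depth 0
n = 23


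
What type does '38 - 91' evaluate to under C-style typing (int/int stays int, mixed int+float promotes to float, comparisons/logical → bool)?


Operand types: int - int
Rule: mixed int/float promotes to float; int/int stays int
Result type: int


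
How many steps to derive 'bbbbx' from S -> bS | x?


Derivation: S => bS => bbS => bbbS => bbbbS => bbbbx
Steps: 5


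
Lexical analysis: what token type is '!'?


Pattern: operator symbol
Type: OPERATOR


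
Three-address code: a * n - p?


Break into single-operator statements:
t1 = a * n
t2 = t1 - p


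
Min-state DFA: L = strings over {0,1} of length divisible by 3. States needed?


Track length mod 3: states 0..2, accept at 0
Minimal DFA: 3 states


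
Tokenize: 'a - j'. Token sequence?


Scan left to right, longest-match per lexeme
Tokens: ID(a), OP(-), ID(j)


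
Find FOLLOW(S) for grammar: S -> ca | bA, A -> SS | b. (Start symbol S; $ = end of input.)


$ ∈ FOLLOW(S). For each A -> αBβ: add FIRST(β)\{ε} to FOLLOW(B); if β nullable, add FOLLOW(A).
FOLLOW(S) = {$, b, c}


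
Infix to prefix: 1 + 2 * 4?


'*' binds tighter: tree is (+ 1 (* 2 4))
Prefix: + 1 * 2 4


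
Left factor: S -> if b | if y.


Common prefix: 'if'
Factored: S -> if S', S' -> b | y


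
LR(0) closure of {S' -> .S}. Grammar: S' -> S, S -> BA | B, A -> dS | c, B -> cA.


Start: S' -> .S
For each item with dot before a nonterminal B, add B -> .γ for every B-production
Closure: [S' -> .S, S -> .BA, S -> .B, B -> .cA]


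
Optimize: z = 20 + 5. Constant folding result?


20 + 5 = 25 at compile time
Optimized: z = 25


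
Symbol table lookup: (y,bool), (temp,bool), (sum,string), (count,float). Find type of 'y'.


Lookup 'y' → type bool


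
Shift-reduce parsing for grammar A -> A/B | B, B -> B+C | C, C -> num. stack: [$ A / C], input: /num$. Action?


'C' (not preceded by B+) is the handle for B -> C
Action: reduce (B -> C)


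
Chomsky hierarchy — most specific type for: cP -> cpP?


LHS has context (more than one symbol) and |LHS| ≤ |RHS|
Classification: Type 1 (Context-Sensitive)


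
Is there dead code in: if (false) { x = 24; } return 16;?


condition is constant false, so the whole block is unreachable
Dead: 'if (false) { x = 24; }'


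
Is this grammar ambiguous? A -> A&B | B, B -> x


precedence layered via separate nonterminal B: deterministic
Unambiguous


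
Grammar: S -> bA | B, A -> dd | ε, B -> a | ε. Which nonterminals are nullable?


A nonterminal is nullable iff some alternative derives ε (directly, or every symbol in it is nullable)
Nullable: {A, B, S}


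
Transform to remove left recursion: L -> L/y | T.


Left-recursive alternatives: L/y; non-recursive: T
Introduce L': L -> TL', L' -> /yL' | ε


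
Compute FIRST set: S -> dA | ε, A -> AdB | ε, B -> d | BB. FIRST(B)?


Per alternative of B: FIRST(d) = {d}; FIRST(BB) = {d}
FIRST(B) = {d}


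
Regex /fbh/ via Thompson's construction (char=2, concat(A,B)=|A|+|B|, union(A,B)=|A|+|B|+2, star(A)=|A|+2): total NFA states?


Syntax tree has 3 char leaf(s), 0 union(s), 0 star(s)
chars contribute 3×2 = 6; each union adds +2; each star adds +2
Total: 6 + 0 + 0 = 6 states


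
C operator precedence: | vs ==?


'==' is equality (level 6); '|' is bitwise OR (level 3)
Higher level binds tighter
'==' has higher precedence than '|'


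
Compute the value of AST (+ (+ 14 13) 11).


Evaluate inner: (+ 14 13) = 27
Evaluate root: (+ 27 11) = 38
Result: 38


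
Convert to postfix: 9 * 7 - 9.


Left to right (same or higher precedence on left)
Postfix: 9 7 * 9 -


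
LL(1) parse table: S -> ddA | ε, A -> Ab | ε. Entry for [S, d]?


For [S, d]: 'd' ∈ FIRST(ddA)
Entry: S -> ddA


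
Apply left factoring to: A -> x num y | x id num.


Common prefix: 'x'
Factored: A -> x A', A' -> num y | id num


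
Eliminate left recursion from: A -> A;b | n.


Left-recursive alternatives: A;b; non-recursive: n
Introduce A': A -> nA', A' -> ;bA' | ε


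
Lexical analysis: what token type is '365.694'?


Pattern: digits with a decimal point
Type: FLOAT_LITERAL


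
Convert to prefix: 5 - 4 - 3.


left-to-right (same/higher precedence on left): tree is (- (- 5 4) 3)
Prefix: - - 5 4 3


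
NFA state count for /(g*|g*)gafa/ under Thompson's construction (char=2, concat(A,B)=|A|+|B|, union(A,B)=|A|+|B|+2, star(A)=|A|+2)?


Syntax tree has 6 char leaf(s), 1 union(s), 2 star(s)
chars contribute 6×2 = 12; each union adds +2; each star adds +2
Total: 12 + 2 + 4 = 18 states


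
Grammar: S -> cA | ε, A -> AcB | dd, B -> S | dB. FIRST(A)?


Per alternative of A: FIRST(AcB) = {d}; FIRST(dd) = {d}
FIRST(A) = {d}


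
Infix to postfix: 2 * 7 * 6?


Left to right (same or higher precedence on left)
Postfix: 2 7 * 6 *


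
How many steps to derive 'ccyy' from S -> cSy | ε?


Derivation: S => cSy => ccSyy => ccyy
Steps: 3


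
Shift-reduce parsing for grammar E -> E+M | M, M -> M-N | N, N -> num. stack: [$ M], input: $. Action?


lookahead ∉ {-} so M won't extend; reduce E -> M
Action: reduce (E -> M)


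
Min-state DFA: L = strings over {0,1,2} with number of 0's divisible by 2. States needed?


Track (count of 0) mod 2: states 0..1, accept at 0
Minimal DFA: 2 states


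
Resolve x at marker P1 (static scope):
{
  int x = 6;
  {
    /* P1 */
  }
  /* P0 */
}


P1's block does not declare x; resolves to the enclosing declaration at depth 0
x = 6


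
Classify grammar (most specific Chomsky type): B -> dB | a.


Right-linear: every RHS is a terminal or a terminal followed by one nonterminal
Classification: Type 3 (Regular)


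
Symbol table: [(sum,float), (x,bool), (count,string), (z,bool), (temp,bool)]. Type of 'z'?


Lookup 'z' → type bool


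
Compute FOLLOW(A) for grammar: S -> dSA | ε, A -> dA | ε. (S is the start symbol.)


$ ∈ FOLLOW(S). For each A -> αBβ: add FIRST(β)\{ε} to FOLLOW(B); if β nullable, add FOLLOW(A).
FOLLOW(A) = {$, d}


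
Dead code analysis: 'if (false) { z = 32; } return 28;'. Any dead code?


condition is constant false, so the whole block is unreachable
Dead: 'if (false) { z = 32; }'


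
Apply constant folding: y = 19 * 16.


19 * 16 = 304 at compile time
Optimized: y = 304


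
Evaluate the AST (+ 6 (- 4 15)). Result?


Evaluate inner: (- 4 15) = -11
Evaluate root: (+ 6 -11) = -5
Result: -5


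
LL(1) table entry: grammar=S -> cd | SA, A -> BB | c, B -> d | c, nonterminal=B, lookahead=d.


For [B, d]: 'd' ∈ FIRST(d)
Entry: B -> d


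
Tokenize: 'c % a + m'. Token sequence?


Scan left to right, longest-match per lexeme
Tokens: ID(c), OP(%), ID(a), OP(+), ID(m)


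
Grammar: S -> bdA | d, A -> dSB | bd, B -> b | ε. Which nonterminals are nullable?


A nonterminal is nullable iff some alternative derives ε (directly, or every symbol in it is nullable)
Nullable: {B}


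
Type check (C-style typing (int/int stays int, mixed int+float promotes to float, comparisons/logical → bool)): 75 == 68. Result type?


Operand types: int == int
Rule: comparison yields bool
Result type: bool


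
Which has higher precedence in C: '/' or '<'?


'/' is multiplicative (level 10); '<' is relational (level 7)
Higher level binds tighter
'/' has higher precedence than '<'


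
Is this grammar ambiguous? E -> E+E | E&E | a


'a+a&a' has two parse trees (no precedence encoded between + and &)
Ambiguous


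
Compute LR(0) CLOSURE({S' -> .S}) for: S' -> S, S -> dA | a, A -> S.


Start: S' -> .S
For each item with dot before a nonterminal B, add B -> .γ for every B-production
Closure: [S' -> .S, S -> .dA, S -> .a]


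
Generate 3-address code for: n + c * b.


Break into single-operator statements:
t1 = c * b
t2 = n + t1


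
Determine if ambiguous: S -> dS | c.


right-linear, alternatives start with distinct terminals 'd' vs 'c': unique leftmost derivation
Unambiguous


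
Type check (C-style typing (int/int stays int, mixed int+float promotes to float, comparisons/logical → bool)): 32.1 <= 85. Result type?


Operand types: float <= int
Rule: comparison yields bool
Result type: bool


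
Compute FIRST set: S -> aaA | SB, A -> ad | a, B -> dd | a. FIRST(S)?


Per alternative of S: FIRST(aaA) = {a}; FIRST(SB) = {a}
FIRST(S) = {a}


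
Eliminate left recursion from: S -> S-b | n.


Left-recursive alternatives: S-b; non-recursive: n
Introduce S': S -> nS', S' -> -bS' | ε


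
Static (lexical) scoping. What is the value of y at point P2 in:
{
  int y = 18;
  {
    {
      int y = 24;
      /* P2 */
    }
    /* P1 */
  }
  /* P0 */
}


y declared in the same block as P2
y = 24


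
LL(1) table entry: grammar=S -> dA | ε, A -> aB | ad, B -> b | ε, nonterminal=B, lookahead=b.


For [B, b]: 'b' ∈ FIRST(b)
Entry: B -> b


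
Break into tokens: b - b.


Scan left to right, longest-match per lexeme
Tokens: ID(b), OP(-), ID(b)


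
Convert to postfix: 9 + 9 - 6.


Left to right (same or higher precedence on left)
Postfix: 9 9 + 6 -


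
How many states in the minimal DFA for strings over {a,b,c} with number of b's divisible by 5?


Track (count of b) mod 5: states 0..4, accept at 0
Minimal DFA: 5 states


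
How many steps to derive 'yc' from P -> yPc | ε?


Derivation: P => yPc => yc
Steps: 2


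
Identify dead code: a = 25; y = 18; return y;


a is assigned but never read
Dead: 'a = 25'


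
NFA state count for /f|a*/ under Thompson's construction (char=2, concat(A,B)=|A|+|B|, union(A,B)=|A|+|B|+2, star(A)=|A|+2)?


Syntax tree has 2 char leaf(s), 1 union(s), 1 star(s)
chars contribute 2×2 = 4; each union adds +2; each star adds +2
Total: 4 + 2 + 2 = 8 states


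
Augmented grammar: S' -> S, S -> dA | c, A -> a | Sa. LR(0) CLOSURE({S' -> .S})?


Start: S' -> .S
For each item with dot before a nonterminal B, add B -> .γ for every B-production
Closure: [S' -> .S, S -> .dA, S -> .c]


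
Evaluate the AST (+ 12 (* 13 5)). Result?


Evaluate inner: (* 13 5) = 65
Evaluate root: (+ 12 65) = 77
Result: 77


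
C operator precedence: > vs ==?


'>' is relational (level 7); '==' is equality (level 6)
Higher level binds tighter
'>' has higher precedence than '=='


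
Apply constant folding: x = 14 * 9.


14 * 9 = 126 at compile time
Optimized: x = 126


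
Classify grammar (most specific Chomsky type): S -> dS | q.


Right-linear: every RHS is a terminal or a terminal followed by one nonterminal
Classification: Type 3 (Regular)


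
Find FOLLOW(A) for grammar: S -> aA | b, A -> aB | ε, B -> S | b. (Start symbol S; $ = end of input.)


$ ∈ FOLLOW(S). For each A -> αBβ: add FIRST(β)\{ε} to FOLLOW(B); if β nullable, add FOLLOW(A).
FOLLOW(A) = {$}


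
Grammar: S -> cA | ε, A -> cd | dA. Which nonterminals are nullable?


A nonterminal is nullable iff some alternative derives ε (directly, or every symbol in it is nullable)
Nullable: {S}


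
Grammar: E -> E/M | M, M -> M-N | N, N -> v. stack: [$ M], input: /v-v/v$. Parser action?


lookahead ∉ {-} so M won't extend; reduce E -> M
Action: reduce (E -> M)


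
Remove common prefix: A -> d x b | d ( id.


Common prefix: 'd'
Factored: A -> d A', A' -> x b | ( id


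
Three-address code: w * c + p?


Break into single-operator statements:
t1 = w * c
t2 = t1 + p


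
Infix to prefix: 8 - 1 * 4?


'*' binds tighter: tree is (- 8 (* 1 4))
Prefix: - 8 * 1 4


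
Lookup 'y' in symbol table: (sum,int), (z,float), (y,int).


Lookup 'y' → type int


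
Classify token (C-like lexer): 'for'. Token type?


Pattern: reserved word
Type: KEYWORD


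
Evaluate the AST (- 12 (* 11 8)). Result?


Evaluate inner: (* 11 8) = 88
Evaluate root: (- 12 88) = -76
Result: -76


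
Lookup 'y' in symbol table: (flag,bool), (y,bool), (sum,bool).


Lookup 'y' → type bool


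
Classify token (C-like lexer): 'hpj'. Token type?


Pattern: letter/underscore followed by alphanumerics, not a keyword
Type: IDENTIFIER


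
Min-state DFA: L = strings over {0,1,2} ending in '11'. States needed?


Track the longest suffix of input matching a prefix of '11': 3 classes (prefixes of length 0..2)
Minimal DFA: 3 states


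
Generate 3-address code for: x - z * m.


Break into single-operator statements:
t1 = z * m
t2 = x - t1


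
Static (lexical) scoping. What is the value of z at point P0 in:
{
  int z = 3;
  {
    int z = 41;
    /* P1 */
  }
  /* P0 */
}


z declared in the same block as P0
z = 3


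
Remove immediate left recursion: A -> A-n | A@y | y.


Left-recursive alternatives: A-n, A@y; non-recursive: y
Introduce A': A -> yA', A' -> -nA' | @yA' | ε


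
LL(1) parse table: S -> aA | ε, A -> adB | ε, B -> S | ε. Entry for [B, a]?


For [B, a]: 'a' ∈ FIRST(S)
Entry: B -> S


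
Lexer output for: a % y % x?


Scan left to right, longest-match per lexeme
Tokens: ID(a), OP(%), ID(y), OP(%), ID(x)


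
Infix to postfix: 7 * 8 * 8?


Left to right (same or higher precedence on left)
Postfix: 7 8 * 8 *


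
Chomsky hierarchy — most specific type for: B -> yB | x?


Right-linear: every RHS is a terminal or a terminal followed by one nonterminal
Classification: Type 3 (Regular)


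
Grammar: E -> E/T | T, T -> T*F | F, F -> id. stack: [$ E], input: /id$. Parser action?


shift '/' to continue E -> E/T
Action: shift


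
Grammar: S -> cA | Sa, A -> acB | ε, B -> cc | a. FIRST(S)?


Per alternative of S: FIRST(cA) = {c}; FIRST(Sa) = {c}
FIRST(S) = {c}


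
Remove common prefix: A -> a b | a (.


Common prefix: 'a'
Factored: A -> a A', A' -> b | (


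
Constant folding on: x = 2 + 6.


2 + 6 = 8 at compile time
Optimized: x = 8


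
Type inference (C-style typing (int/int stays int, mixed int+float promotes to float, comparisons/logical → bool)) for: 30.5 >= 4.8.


Operand types: float >= float
Rule: comparison yields bool
Result type: bool


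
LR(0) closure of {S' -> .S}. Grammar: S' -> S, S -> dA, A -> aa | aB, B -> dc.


Start: S' -> .S
For each item with dot before a nonterminal B, add B -> .γ for every B-production
Closure: [S' -> .S, S -> .dA]


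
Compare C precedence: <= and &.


'<=' is relational (level 7); '&' is bitwise AND (level 5)
Higher level binds tighter
'<=' has higher precedence than '&'


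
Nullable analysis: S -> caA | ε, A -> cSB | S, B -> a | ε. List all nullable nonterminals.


A nonterminal is nullable iff some alternative derives ε (directly, or every symbol in it is nullable)
Nullable: {A, B, S}


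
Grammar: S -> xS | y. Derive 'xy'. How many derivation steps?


Derivation: S => xS => xy
Steps: 2


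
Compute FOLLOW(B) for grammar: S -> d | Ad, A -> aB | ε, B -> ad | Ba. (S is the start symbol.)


$ ∈ FOLLOW(S). For each A -> αBβ: add FIRST(β)\{ε} to FOLLOW(B); if β nullable, add FOLLOW(A).
FOLLOW(B) = {a, d}


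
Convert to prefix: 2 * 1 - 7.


left-to-right (same/higher precedence on left): tree is (- (* 2 1) 7)
Prefix: - * 2 1 7


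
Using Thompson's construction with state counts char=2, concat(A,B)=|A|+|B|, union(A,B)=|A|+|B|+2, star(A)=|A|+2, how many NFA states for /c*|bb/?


Syntax tree has 3 char leaf(s), 1 union(s), 1 star(s)
chars contribute 3×2 = 6; each union adds +2; each star adds +2
Total: 6 + 2 + 2 = 10 states


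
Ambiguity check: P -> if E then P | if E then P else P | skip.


dangling else: 'if E then if E then skip else skip' parses two ways
Ambiguous


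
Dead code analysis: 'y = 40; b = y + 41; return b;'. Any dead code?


y is read by b's definition; b is returned
No dead code


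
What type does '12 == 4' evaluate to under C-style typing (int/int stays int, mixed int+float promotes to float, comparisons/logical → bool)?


Operand types: int == int
Rule: comparison yields bool
Result type: bool


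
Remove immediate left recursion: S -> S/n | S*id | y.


Left-recursive alternatives: S/n, S*id; non-recursive: y
Introduce S': S -> yS', S' -> /nS' | *idS' | ε


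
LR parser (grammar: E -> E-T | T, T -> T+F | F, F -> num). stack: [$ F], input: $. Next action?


'F' (not preceded by T+) is the handle for T -> F
Action: reduce (T -> F)


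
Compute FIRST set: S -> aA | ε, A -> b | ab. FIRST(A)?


Per alternative of A: FIRST(b) = {b}; FIRST(ab) = {a}
FIRST(A) = {a, b}


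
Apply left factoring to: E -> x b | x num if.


Common prefix: 'x'
Factored: E -> x E', E' -> b | num if


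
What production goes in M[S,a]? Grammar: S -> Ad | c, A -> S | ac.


For [S, a]: 'a' ∈ FIRST(Ad)
Entry: S -> Ad


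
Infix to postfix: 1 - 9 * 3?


* has higher precedence, evaluate 9*3 first
Postfix: 1 9 3 * -


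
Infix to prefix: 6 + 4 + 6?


left-to-right (same/higher precedence on left): tree is (+ (+ 6 4) 6)
Prefix: + + 6 4 6


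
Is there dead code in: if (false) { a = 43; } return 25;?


condition is constant false, so the whole block is unreachable
Dead: 'if (false) { a = 43; }'


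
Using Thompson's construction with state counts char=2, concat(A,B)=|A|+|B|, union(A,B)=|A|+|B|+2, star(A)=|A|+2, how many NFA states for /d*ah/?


Syntax tree has 3 char leaf(s), 0 union(s), 1 star(s)
chars contribute 3×2 = 6; each union adds +2; each star adds +2
Total: 6 + 0 + 2 = 8 states


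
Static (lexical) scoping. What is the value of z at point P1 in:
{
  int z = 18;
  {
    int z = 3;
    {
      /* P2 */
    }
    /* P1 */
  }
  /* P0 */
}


z declared in the same block as P1
z = 3


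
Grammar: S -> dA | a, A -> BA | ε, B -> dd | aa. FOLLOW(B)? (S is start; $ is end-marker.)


$ ∈ FOLLOW(S). For each A -> αBβ: add FIRST(β)\{ε} to FOLLOW(B); if β nullable, add FOLLOW(A).
FOLLOW(B) = {$, a, d}


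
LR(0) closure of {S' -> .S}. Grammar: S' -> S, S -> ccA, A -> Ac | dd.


Start: S' -> .S
For each item with dot before a nonterminal B, add B -> .γ for every B-production
Closure: [S' -> .S, S -> .ccA]


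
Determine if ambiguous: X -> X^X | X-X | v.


'v^v-v' has two parse trees (no precedence encoded between ^ and -)
Ambiguous


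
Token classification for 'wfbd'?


Pattern: letter/underscore followed by alphanumerics, not a keyword
Type: IDENTIFIER


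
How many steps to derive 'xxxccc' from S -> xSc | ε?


Derivation: S => xSc => xxScc => xxxSccc => xxxccc
Steps: 4


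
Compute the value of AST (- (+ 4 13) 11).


Evaluate inner: (+ 4 13) = 17
Evaluate root: (- 17 11) = 6
Result: 6


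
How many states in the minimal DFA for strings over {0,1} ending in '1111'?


Track the longest suffix of input matching a prefix of '1111': 5 classes (prefixes of length 0..4)
Minimal DFA: 5 states


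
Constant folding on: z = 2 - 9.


2 - 9 = -7 at compile time
Optimized: z = -7


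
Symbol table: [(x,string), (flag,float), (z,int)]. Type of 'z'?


Lookup 'z' → type int


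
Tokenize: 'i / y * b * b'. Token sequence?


Scan left to right, longest-match per lexeme
Tokens: ID(i), OP(/), ID(y), OP(*), ID(b), OP(*), ID(b)


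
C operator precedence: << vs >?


'<<' is shift (level 8); '>' is relational (level 7)
Higher level binds tighter
'<<' has higher precedence than '>'


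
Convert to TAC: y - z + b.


Break into single-operator statements:
t1 = y - z
t2 = t1 + b


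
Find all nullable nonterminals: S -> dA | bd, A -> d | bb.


A nonterminal is nullable iff some alternative derives ε (directly, or every symbol in it is nullable)
Nullable: {}


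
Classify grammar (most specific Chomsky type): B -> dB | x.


Right-linear: every RHS is a terminal or a terminal followed by one nonterminal
Classification: Type 3 (Regular)


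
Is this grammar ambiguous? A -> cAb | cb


balanced c^n…b^n: each string has a unique parse
Unambiguous


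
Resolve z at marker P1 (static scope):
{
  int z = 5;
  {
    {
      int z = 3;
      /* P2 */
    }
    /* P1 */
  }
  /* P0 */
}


P1's block does not declare z; resolves to the enclosing declaration at depth 0
z = 5


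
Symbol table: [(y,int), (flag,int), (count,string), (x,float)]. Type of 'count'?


Lookup 'count' → type string


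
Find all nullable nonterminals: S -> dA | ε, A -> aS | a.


A nonterminal is nullable iff some alternative derives ε (directly, or every symbol in it is nullable)
Nullable: {S}


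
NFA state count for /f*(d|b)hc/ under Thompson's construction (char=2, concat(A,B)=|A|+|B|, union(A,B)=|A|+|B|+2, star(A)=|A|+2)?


Syntax tree has 5 char leaf(s), 1 union(s), 1 star(s)
chars contribute 5×2 = 10; each union adds +2; each star adds +2
Total: 10 + 2 + 2 = 14 states


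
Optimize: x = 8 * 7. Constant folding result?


8 * 7 = 56 at compile time
Optimized: x = 56


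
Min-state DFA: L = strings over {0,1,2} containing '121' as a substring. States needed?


KMP-style automaton: 3 progress states + 1 absorbing accept = 4
Minimal DFA: 4 states


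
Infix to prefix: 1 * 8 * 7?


left-to-right (same/higher precedence on left): tree is (* (* 1 8) 7)
Prefix: * * 1 8 7


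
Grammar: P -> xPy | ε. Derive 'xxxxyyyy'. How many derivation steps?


Derivation: P => xPy => xxPyy => xxxPyyy => xxxxPyyyy => xxxxyyyy
Steps: 5


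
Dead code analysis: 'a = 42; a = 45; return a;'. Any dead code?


first assignment to a is overwritten before any read
Dead: 'a = 42'


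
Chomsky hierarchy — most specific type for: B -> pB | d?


Right-linear: every RHS is a terminal or a terminal followed by one nonterminal
Classification: Type 3 (Regular)


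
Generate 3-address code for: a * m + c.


Break into single-operator statements:
t1 = a * m
t2 = t1 + c


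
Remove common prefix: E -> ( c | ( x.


Common prefix: '('
Factored: E -> ( E', E' -> c | x


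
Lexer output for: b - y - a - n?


Scan left to right, longest-match per lexeme
Tokens: ID(b), OP(-), ID(y), OP(-), ID(a), OP(-), ID(n)


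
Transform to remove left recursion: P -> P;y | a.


Left-recursive alternatives: P;y; non-recursive: a
Introduce P': P -> aP', P' -> ;yP' | ε


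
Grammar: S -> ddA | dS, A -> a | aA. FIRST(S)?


Per alternative of S: FIRST(ddA) = {d}; FIRST(dS) = {d}
FIRST(S) = {d}


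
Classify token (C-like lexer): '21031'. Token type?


Pattern: digits only
Type: INTEGER_LITERAL


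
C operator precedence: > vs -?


'-' is additive (level 9); '>' is relational (level 7)
Higher level binds tighter
'-' has higher precedence than '>'


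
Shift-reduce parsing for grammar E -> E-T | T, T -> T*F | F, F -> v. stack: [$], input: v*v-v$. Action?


no handle on stack; shift 'v'
Action: shift


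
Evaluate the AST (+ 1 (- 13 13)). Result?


Evaluate inner: (- 13 13) = 0
Evaluate root: (+ 1 0) = 1
Result: 1


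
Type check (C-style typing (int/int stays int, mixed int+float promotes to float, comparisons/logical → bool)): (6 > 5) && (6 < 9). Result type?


Operand types: bool && bool
Rule: logical operators take bool operands and yield bool
Result type: bool


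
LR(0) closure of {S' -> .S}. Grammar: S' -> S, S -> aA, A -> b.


Start: S' -> .S
For each item with dot before a nonterminal B, add B -> .γ for every B-production
Closure: [S' -> .S, S -> .aA]


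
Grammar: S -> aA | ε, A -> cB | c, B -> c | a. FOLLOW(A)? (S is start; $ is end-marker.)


$ ∈ FOLLOW(S). For each A -> αBβ: add FIRST(β)\{ε} to FOLLOW(B); if β nullable, add FOLLOW(A).
FOLLOW(A) = {$}


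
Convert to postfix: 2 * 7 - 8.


Left to right (same or higher precedence on left)
Postfix: 2 7 * 8 -


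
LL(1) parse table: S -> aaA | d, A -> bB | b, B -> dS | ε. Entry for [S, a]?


For [S, a]: 'a' ∈ FIRST(aaA)
Entry: S -> aaA


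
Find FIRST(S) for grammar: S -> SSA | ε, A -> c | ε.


Per alternative of S: FIRST(SSA) = {c, ε}; FIRST(ε) = {ε}
FIRST(S) = {c, ε}


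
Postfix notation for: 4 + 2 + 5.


Left to right (same or higher precedence on left)
Postfix: 4 2 + 5 +


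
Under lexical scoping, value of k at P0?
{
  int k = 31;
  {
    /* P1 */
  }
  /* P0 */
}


k declared in the same block as P0
k = 31


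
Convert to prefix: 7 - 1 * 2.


'*' binds tighter: tree is (- 7 (* 1 2))
Prefix: - 7 * 1 2


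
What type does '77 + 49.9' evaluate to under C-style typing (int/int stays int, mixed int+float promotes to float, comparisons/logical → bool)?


Operand types: int + float
Rule: mixed int/float promotes to float; int/int stays int
Result type: float


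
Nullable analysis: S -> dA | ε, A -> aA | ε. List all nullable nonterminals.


A nonterminal is nullable iff some alternative derives ε (directly, or every symbol in it is nullable)
Nullable: {A, S}


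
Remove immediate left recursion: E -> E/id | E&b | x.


Left-recursive alternatives: E/id, E&b; non-recursive: x
Introduce E': E -> xE', E' -> /idE' | &bE' | ε


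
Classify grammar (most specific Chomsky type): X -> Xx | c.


Left-linear: every RHS is a terminal or one nonterminal followed by a terminal
Classification: Type 3 (Regular)


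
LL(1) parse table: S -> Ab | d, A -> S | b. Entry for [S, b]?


For [S, b]: 'b' ∈ FIRST(Ab)
Entry: S -> Ab


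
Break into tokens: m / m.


Scan left to right, longest-match per lexeme
Tokens: ID(m), OP(/), ID(m)


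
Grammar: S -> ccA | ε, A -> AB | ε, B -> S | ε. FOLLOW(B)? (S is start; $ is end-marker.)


$ ∈ FOLLOW(S). For each A -> αBβ: add FIRST(β)\{ε} to FOLLOW(B); if β nullable, add FOLLOW(A).
FOLLOW(B) = {$, c}


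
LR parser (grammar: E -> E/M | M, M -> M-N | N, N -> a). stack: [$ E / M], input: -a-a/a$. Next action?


'-' can extend M; shift to build M -> M-N
Action: shift


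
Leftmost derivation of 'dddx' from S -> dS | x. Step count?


Derivation: S => dS => ddS => dddS => dddx
Steps: 4


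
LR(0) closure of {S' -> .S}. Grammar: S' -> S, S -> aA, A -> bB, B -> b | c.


Start: S' -> .S
For each item with dot before a nonterminal B, add B -> .γ for every B-production
Closure: [S' -> .S, S -> .aA]


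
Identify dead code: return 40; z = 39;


statement follows a return and is unreachable
Dead: 'z = 39'


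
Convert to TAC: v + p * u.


Break into single-operator statements:
t1 = p * u
t2 = v + t1


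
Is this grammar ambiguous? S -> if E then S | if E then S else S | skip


dangling else: 'if E then if E then skip else skip' parses two ways
Ambiguous


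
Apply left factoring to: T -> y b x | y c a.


Common prefix: 'y'
Factored: T -> y T', T' -> b x | c a


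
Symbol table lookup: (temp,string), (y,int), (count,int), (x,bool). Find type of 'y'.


Lookup 'y' → type int


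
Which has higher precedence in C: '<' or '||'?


'<' is relational (level 7); '||' is logical OR (level 1)
Higher level binds tighter
'<' has higher precedence than '||'


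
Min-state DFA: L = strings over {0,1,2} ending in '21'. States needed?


Track the longest suffix of input matching a prefix of '21': 3 classes (prefixes of length 0..2)
Minimal DFA: 3 states


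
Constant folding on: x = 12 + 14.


12 + 14 = 26 at compile time
Optimized: x = 26


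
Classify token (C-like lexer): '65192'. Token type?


Pattern: digits only
Type: INTEGER_LITERAL


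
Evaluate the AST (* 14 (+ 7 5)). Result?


Evaluate inner: (+ 7 5) = 12
Evaluate root: (* 14 12) = 168
Result: 168


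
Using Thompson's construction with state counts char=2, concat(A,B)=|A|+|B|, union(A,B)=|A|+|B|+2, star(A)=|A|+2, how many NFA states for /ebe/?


Syntax tree has 3 char leaf(s), 0 union(s), 0 star(s)
chars contribute 3×2 = 6; each union adds +2; each star adds +2
Total: 6 + 0 + 0 = 6 states


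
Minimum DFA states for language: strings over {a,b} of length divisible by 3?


Track length mod 3: states 0..2, accept at 0
Minimal DFA: 3 states


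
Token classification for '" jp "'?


Pattern: double-quoted sequence
Type: STRING_LITERAL


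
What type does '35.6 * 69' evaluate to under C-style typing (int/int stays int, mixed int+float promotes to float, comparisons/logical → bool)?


Operand types: float * int
Rule: mixed int/float promotes to float; int/int stays int
Result type: float


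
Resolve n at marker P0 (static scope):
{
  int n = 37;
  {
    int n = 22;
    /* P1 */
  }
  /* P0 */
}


n declared in the same block as P0
n = 37


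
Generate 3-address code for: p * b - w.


Break into single-operator statements:
t1 = p * b
t2 = t1 - w


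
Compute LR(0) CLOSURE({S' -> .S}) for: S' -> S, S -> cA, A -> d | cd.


Start: S' -> .S
For each item with dot before a nonterminal B, add B -> .γ for every B-production
Closure: [S' -> .S, S -> .cA]


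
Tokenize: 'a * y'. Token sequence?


Scan left to right, longest-match per lexeme
Tokens: ID(a), OP(*), ID(y)


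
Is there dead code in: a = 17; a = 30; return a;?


first assignment to a is overwritten before any read
Dead: 'a = 17'


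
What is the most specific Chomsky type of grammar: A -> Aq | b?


Left-linear: every RHS is a terminal or one nonterminal followed by a terminal
Classification: Type 3 (Regular)


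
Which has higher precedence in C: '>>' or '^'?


'>>' is shift (level 8); '^' is bitwise XOR (level 4)
Higher level binds tighter
'>>' has higher precedence than '^'


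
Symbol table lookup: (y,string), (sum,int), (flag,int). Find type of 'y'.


Lookup 'y' → type string


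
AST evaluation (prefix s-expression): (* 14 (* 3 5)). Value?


Evaluate inner: (* 3 5) = 15
Evaluate root: (* 14 15) = 210
Result: 210


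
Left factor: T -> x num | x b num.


Common prefix: 'x'
Factored: T -> x T', T' -> num | b num


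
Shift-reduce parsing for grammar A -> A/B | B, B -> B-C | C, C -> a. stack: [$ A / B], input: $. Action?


handle 'A/B' on top; lookahead ∈ FOLLOW(A) = {/, $}
Action: reduce (A -> A/B)


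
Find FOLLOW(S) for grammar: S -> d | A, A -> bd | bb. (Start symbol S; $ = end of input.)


$ ∈ FOLLOW(S). For each A -> αBβ: add FIRST(β)\{ε} to FOLLOW(B); if β nullable, add FOLLOW(A).
FOLLOW(S) = {$}


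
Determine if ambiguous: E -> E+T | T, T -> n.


precedence layered via separate nonterminal T: deterministic
Unambiguous


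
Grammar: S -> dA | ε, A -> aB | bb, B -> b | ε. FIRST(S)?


Per alternative of S: FIRST(dA) = {d}; FIRST(ε) = {ε}
FIRST(S) = {d, ε}


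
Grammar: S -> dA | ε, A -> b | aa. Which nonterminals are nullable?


A nonterminal is nullable iff some alternative derives ε (directly, or every symbol in it is nullable)
Nullable: {S}


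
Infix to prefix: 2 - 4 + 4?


left-to-right (same/higher precedence on left): tree is (+ (- 2 4) 4)
Prefix: + - 2 4 4


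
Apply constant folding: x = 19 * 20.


19 * 20 = 380 at compile time
Optimized: x = 380


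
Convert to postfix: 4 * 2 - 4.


Left to right (same or higher precedence on left)
Postfix: 4 2 * 4 -


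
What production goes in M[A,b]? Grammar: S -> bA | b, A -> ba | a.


For [A, b]: 'b' ∈ FIRST(ba)
Entry: A -> ba


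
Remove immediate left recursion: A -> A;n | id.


Left-recursive alternatives: A;n; non-recursive: id
Introduce A': A -> idA', A' -> ;nA' | ε


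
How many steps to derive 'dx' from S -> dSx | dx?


Derivation: S => dx
Steps: 1


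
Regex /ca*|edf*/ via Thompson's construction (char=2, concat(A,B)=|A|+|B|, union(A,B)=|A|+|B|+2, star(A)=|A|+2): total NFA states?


Syntax tree has 5 char leaf(s), 1 union(s), 2 star(s)
chars contribute 5×2 = 10; each union adds +2; each star adds +2
Total: 10 + 2 + 4 = 16 states


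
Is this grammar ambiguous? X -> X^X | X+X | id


'id^id+id' has two parse trees (no precedence encoded between ^ and +)
Ambiguous


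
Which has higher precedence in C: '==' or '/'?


'/' is multiplicative (level 10); '==' is equality (level 6)
Higher level binds tighter
'/' has higher precedence than '=='


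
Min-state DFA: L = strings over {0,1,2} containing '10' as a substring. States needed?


KMP-style automaton: 2 progress states + 1 absorbing accept = 3
Minimal DFA: 3 states


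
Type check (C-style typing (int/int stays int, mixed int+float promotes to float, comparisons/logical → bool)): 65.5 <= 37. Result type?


Operand types: float <= int
Rule: comparison yields bool
Result type: bool


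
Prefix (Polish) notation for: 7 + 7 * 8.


'*' binds tighter: tree is (+ 7 (* 7 8))
Prefix: + 7 * 7 8


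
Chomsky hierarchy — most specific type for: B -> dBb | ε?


Single nonterminal LHS, but d^n b^n is not regular
Classification: Type 2 (Context-Free)


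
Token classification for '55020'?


Pattern: digits only
Type: INTEGER_LITERAL


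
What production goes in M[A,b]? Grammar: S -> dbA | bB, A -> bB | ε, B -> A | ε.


For [A, b]: 'b' ∈ FIRST(bB)
Entry: A -> bB


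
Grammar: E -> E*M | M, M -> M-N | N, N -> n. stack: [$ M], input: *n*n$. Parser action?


lookahead ∉ {-} so M won't extend; reduce E -> M
Action: reduce (E -> M)


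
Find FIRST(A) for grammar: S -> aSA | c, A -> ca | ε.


Per alternative of A: FIRST(ca) = {c}; FIRST(ε) = {ε}
FIRST(A) = {c, ε}


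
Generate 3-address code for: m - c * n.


Break into single-operator statements:
t1 = c * n
t2 = m - t1


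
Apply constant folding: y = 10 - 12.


10 - 12 = -2 at compile time
Optimized: y = -2


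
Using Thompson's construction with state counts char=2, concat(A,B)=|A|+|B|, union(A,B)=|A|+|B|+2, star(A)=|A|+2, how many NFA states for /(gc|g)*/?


Syntax tree has 3 char leaf(s), 1 union(s), 1 star(s)
chars contribute 3×2 = 6; each union adds +2; each star adds +2
Total: 6 + 2 + 2 = 10 states


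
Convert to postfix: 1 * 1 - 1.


Left to right (same or higher precedence on left)
Postfix: 1 1 * 1 -


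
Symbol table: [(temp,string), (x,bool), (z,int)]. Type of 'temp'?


Lookup 'temp' → type string


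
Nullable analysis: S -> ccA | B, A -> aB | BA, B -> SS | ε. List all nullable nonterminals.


A nonterminal is nullable iff some alternative derives ε (directly, or every symbol in it is nullable)
Nullable: {B, S}


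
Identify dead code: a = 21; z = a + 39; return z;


a is read by z's definition; z is returned
No dead code


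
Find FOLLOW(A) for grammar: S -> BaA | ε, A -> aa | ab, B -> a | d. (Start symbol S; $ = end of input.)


$ ∈ FOLLOW(S). For each A -> αBβ: add FIRST(β)\{ε} to FOLLOW(B); if β nullable, add FOLLOW(A).
FOLLOW(A) = {$}


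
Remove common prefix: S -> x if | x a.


Common prefix: 'x'
Factored: S -> x S', S' -> if | a


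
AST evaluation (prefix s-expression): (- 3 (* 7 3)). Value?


Evaluate inner: (* 7 3) = 21
Evaluate root: (- 3 21) = -18
Result: -18


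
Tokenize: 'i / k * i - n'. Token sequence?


Scan left to right, longest-match per lexeme
Tokens: ID(i), OP(/), ID(k), OP(*), ID(i), OP(-), ID(n)


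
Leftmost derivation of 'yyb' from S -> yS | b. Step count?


Derivation: S => yS => yyS => yyb
Steps: 3


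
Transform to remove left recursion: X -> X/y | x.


Left-recursive alternatives: X/y; non-recursive: x
Introduce X': X -> xX', X' -> /yX' | ε


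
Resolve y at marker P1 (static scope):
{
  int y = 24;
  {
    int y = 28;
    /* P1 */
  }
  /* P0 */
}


y declared in the same block as P1
y = 28


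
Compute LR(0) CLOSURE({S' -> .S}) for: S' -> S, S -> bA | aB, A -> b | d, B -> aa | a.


Start: S' -> .S
For each item with dot before a nonterminal B, add B -> .γ for every B-production
Closure: [S' -> .S, S -> .bA, S -> .aB]


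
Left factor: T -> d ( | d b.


Common prefix: 'd'
Factored: T -> d T', T' -> ( | b


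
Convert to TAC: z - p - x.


Break into single-operator statements:
t1 = z - p
t2 = t1 - x


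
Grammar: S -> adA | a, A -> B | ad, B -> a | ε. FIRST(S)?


Per alternative of S: FIRST(adA) = {a}; FIRST(a) = {a}
FIRST(S) = {a}


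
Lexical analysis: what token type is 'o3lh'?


Pattern: letter/underscore followed by alphanumerics, not a keyword
Type: IDENTIFIER


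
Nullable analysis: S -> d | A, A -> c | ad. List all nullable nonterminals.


A nonterminal is nullable iff some alternative derives ε (directly, or every symbol in it is nullable)
Nullable: {}


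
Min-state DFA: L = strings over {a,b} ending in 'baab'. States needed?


Track the longest suffix of input matching a prefix of 'baab': 5 classes (prefixes of length 0..4)
Minimal DFA: 5 states


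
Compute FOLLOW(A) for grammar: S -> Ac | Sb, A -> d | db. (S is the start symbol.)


$ ∈ FOLLOW(S). For each A -> αBβ: add FIRST(β)\{ε} to FOLLOW(B); if β nullable, add FOLLOW(A).
FOLLOW(A) = {c}


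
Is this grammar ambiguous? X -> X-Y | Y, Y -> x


precedence layered via separate nonterminal Y: deterministic
Unambiguous


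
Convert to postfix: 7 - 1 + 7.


Left to right (same or higher precedence on left)
Postfix: 7 1 - 7 +


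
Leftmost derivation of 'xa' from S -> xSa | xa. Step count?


Derivation: S => xa
Steps: 1


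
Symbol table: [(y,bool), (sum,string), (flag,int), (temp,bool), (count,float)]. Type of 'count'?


Lookup 'count' → type float


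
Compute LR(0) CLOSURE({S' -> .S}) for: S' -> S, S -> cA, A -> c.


Start: S' -> .S
For each item with dot before a nonterminal B, add B -> .γ for every B-production
Closure: [S' -> .S, S -> .cA]


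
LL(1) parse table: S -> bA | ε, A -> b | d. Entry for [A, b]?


For [A, b]: 'b' ∈ FIRST(b)
Entry: A -> b
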